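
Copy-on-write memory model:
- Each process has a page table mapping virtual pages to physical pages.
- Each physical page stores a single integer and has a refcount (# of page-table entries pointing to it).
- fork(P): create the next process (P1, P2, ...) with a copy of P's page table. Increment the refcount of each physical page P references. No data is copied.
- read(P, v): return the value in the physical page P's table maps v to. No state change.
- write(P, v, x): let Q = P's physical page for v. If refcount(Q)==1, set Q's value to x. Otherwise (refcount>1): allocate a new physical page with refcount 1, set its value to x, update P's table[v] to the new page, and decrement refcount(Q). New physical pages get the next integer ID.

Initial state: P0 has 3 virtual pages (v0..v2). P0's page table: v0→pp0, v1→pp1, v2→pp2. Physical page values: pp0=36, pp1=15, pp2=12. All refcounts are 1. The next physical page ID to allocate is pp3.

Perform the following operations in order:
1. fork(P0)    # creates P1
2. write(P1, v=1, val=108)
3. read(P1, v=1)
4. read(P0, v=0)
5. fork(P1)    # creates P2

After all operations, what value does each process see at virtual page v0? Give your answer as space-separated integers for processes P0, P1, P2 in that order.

Op 1: fork(P0) -> P1. 3 ppages; refcounts: pp0:2 pp1:2 pp2:2
Op 2: write(P1, v1, 108). refcount(pp1)=2>1 -> COPY to pp3. 4 ppages; refcounts: pp0:2 pp1:1 pp2:2 pp3:1
Op 3: read(P1, v1) -> 108. No state change.
Op 4: read(P0, v0) -> 36. No state change.
Op 5: fork(P1) -> P2. 4 ppages; refcounts: pp0:3 pp1:1 pp2:3 pp3:2
P0: v0 -> pp0 = 36
P1: v0 -> pp0 = 36
P2: v0 -> pp0 = 36

Answer: 36 36 36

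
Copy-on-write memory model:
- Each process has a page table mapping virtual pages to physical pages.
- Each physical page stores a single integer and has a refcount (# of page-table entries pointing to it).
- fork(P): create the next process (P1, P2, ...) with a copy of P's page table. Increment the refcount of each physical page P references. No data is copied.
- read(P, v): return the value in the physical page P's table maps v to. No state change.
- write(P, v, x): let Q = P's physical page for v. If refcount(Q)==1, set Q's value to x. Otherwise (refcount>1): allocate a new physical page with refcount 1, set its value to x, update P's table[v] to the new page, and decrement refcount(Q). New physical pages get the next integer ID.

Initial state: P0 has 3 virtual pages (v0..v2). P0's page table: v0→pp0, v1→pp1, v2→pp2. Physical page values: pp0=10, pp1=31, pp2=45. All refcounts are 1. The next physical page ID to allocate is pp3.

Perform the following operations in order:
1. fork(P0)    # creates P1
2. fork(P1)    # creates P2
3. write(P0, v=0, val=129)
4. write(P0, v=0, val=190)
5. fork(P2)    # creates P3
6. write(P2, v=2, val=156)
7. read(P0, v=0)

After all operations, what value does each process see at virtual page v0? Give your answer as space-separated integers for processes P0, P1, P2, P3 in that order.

Op 1: fork(P0) -> P1. 3 ppages; refcounts: pp0:2 pp1:2 pp2:2
Op 2: fork(P1) -> P2. 3 ppages; refcounts: pp0:3 pp1:3 pp2:3
Op 3: write(P0, v0, 129). refcount(pp0)=3>1 -> COPY to pp3. 4 ppages; refcounts: pp0:2 pp1:3 pp2:3 pp3:1
Op 4: write(P0, v0, 190). refcount(pp3)=1 -> write in place. 4 ppages; refcounts: pp0:2 pp1:3 pp2:3 pp3:1
Op 5: fork(P2) -> P3. 4 ppages; refcounts: pp0:3 pp1:4 pp2:4 pp3:1
Op 6: write(P2, v2, 156). refcount(pp2)=4>1 -> COPY to pp4. 5 ppages; refcounts: pp0:3 pp1:4 pp2:3 pp3:1 pp4:1
Op 7: read(P0, v0) -> 190. No state change.
P0: v0 -> pp3 = 190
P1: v0 -> pp0 = 10
P2: v0 -> pp0 = 10
P3: v0 -> pp0 = 10

Answer: 190 10 10 10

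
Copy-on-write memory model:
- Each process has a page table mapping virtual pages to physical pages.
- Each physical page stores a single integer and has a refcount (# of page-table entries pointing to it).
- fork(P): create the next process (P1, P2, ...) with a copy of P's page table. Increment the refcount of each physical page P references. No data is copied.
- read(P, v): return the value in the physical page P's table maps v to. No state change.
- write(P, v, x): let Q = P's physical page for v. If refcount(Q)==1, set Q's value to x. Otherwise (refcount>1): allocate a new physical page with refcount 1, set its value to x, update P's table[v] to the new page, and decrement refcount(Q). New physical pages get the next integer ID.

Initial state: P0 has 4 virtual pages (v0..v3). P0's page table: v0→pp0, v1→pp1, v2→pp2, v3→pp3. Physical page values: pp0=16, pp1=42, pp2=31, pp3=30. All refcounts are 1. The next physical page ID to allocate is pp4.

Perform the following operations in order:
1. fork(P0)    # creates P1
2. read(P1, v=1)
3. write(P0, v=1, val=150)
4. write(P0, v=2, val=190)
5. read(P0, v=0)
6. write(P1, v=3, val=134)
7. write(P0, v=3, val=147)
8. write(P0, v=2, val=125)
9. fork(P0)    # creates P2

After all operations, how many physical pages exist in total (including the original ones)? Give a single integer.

Op 1: fork(P0) -> P1. 4 ppages; refcounts: pp0:2 pp1:2 pp2:2 pp3:2
Op 2: read(P1, v1) -> 42. No state change.
Op 3: write(P0, v1, 150). refcount(pp1)=2>1 -> COPY to pp4. 5 ppages; refcounts: pp0:2 pp1:1 pp2:2 pp3:2 pp4:1
Op 4: write(P0, v2, 190). refcount(pp2)=2>1 -> COPY to pp5. 6 ppages; refcounts: pp0:2 pp1:1 pp2:1 pp3:2 pp4:1 pp5:1
Op 5: read(P0, v0) -> 16. No state change.
Op 6: write(P1, v3, 134). refcount(pp3)=2>1 -> COPY to pp6. 7 ppages; refcounts: pp0:2 pp1:1 pp2:1 pp3:1 pp4:1 pp5:1 pp6:1
Op 7: write(P0, v3, 147). refcount(pp3)=1 -> write in place. 7 ppages; refcounts: pp0:2 pp1:1 pp2:1 pp3:1 pp4:1 pp5:1 pp6:1
Op 8: write(P0, v2, 125). refcount(pp5)=1 -> write in place. 7 ppages; refcounts: pp0:2 pp1:1 pp2:1 pp3:1 pp4:1 pp5:1 pp6:1
Op 9: fork(P0) -> P2. 7 ppages; refcounts: pp0:3 pp1:1 pp2:1 pp3:2 pp4:2 pp5:2 pp6:1

Answer: 7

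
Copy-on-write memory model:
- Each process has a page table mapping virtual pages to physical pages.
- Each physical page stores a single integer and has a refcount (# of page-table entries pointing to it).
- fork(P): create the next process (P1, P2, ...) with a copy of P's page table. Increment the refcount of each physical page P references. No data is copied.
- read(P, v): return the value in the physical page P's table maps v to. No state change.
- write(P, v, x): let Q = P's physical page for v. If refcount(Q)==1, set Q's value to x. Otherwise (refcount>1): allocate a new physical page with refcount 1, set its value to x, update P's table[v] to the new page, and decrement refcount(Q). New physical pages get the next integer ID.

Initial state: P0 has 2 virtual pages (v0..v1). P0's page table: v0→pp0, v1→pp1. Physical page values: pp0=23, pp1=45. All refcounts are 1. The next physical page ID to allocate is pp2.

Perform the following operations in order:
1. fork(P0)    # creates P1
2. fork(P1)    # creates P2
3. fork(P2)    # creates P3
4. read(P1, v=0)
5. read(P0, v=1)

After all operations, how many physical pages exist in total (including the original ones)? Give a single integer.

Answer: 2

Derivation:
Op 1: fork(P0) -> P1. 2 ppages; refcounts: pp0:2 pp1:2
Op 2: fork(P1) -> P2. 2 ppages; refcounts: pp0:3 pp1:3
Op 3: fork(P2) -> P3. 2 ppages; refcounts: pp0:4 pp1:4
Op 4: read(P1, v0) -> 23. No state change.
Op 5: read(P0, v1) -> 45. No state change.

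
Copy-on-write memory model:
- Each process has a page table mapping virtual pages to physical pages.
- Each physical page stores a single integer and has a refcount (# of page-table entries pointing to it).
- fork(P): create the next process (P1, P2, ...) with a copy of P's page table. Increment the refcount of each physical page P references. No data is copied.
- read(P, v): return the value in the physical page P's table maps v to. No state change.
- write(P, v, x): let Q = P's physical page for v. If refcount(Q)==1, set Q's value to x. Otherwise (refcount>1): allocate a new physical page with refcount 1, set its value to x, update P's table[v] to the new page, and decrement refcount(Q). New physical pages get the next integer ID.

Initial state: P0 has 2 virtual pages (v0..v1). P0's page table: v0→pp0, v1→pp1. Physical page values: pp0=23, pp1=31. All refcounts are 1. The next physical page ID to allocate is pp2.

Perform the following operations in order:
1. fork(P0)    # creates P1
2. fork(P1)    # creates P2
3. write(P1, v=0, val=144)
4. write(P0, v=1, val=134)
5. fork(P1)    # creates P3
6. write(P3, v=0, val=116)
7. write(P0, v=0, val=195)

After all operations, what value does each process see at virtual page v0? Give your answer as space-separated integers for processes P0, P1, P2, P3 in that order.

Answer: 195 144 23 116

Derivation:
Op 1: fork(P0) -> P1. 2 ppages; refcounts: pp0:2 pp1:2
Op 2: fork(P1) -> P2. 2 ppages; refcounts: pp0:3 pp1:3
Op 3: write(P1, v0, 144). refcount(pp0)=3>1 -> COPY to pp2. 3 ppages; refcounts: pp0:2 pp1:3 pp2:1
Op 4: write(P0, v1, 134). refcount(pp1)=3>1 -> COPY to pp3. 4 ppages; refcounts: pp0:2 pp1:2 pp2:1 pp3:1
Op 5: fork(P1) -> P3. 4 ppages; refcounts: pp0:2 pp1:3 pp2:2 pp3:1
Op 6: write(P3, v0, 116). refcount(pp2)=2>1 -> COPY to pp4. 5 ppages; refcounts: pp0:2 pp1:3 pp2:1 pp3:1 pp4:1
Op 7: write(P0, v0, 195). refcount(pp0)=2>1 -> COPY to pp5. 6 ppages; refcounts: pp0:1 pp1:3 pp2:1 pp3:1 pp4:1 pp5:1
P0: v0 -> pp5 = 195
P1: v0 -> pp2 = 144
P2: v0 -> pp0 = 23
P3: v0 -> pp4 = 116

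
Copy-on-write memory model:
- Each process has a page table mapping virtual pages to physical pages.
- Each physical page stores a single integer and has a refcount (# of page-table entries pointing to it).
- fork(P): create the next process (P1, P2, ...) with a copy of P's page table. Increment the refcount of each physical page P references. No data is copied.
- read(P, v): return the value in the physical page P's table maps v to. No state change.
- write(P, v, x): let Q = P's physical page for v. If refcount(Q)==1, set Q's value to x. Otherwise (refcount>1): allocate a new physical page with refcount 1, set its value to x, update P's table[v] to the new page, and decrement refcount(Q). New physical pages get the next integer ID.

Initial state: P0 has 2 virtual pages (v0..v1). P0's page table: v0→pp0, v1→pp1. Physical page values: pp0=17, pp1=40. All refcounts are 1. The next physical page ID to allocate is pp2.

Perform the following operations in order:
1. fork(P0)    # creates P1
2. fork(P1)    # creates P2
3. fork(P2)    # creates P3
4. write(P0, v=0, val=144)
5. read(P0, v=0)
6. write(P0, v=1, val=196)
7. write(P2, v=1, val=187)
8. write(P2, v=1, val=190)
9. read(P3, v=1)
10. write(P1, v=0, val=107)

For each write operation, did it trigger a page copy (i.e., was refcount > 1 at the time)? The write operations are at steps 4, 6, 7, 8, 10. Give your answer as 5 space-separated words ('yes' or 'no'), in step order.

Op 1: fork(P0) -> P1. 2 ppages; refcounts: pp0:2 pp1:2
Op 2: fork(P1) -> P2. 2 ppages; refcounts: pp0:3 pp1:3
Op 3: fork(P2) -> P3. 2 ppages; refcounts: pp0:4 pp1:4
Op 4: write(P0, v0, 144). refcount(pp0)=4>1 -> COPY to pp2. 3 ppages; refcounts: pp0:3 pp1:4 pp2:1
Op 5: read(P0, v0) -> 144. No state change.
Op 6: write(P0, v1, 196). refcount(pp1)=4>1 -> COPY to pp3. 4 ppages; refcounts: pp0:3 pp1:3 pp2:1 pp3:1
Op 7: write(P2, v1, 187). refcount(pp1)=3>1 -> COPY to pp4. 5 ppages; refcounts: pp0:3 pp1:2 pp2:1 pp3:1 pp4:1
Op 8: write(P2, v1, 190). refcount(pp4)=1 -> write in place. 5 ppages; refcounts: pp0:3 pp1:2 pp2:1 pp3:1 pp4:1
Op 9: read(P3, v1) -> 40. No state change.
Op 10: write(P1, v0, 107). refcount(pp0)=3>1 -> COPY to pp5. 6 ppages; refcounts: pp0:2 pp1:2 pp2:1 pp3:1 pp4:1 pp5:1

yes yes yes no yes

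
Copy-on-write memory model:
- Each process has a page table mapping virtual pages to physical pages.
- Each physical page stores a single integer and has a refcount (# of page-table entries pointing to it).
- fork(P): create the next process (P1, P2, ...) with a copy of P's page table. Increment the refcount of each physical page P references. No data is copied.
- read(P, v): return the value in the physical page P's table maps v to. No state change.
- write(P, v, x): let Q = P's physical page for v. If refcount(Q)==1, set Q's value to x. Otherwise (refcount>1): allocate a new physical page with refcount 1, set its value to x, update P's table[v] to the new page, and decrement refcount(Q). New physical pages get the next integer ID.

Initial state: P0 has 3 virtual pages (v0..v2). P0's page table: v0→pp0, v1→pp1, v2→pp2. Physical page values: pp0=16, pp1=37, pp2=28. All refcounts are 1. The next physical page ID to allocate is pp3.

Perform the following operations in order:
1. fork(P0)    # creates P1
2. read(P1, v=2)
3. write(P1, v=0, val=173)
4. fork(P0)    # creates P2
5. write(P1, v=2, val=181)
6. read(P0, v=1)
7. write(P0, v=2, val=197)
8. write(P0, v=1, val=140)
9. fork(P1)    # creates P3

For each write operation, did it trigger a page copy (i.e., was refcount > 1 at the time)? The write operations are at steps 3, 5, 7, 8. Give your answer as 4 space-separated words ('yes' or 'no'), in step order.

Op 1: fork(P0) -> P1. 3 ppages; refcounts: pp0:2 pp1:2 pp2:2
Op 2: read(P1, v2) -> 28. No state change.
Op 3: write(P1, v0, 173). refcount(pp0)=2>1 -> COPY to pp3. 4 ppages; refcounts: pp0:1 pp1:2 pp2:2 pp3:1
Op 4: fork(P0) -> P2. 4 ppages; refcounts: pp0:2 pp1:3 pp2:3 pp3:1
Op 5: write(P1, v2, 181). refcount(pp2)=3>1 -> COPY to pp4. 5 ppages; refcounts: pp0:2 pp1:3 pp2:2 pp3:1 pp4:1
Op 6: read(P0, v1) -> 37. No state change.
Op 7: write(P0, v2, 197). refcount(pp2)=2>1 -> COPY to pp5. 6 ppages; refcounts: pp0:2 pp1:3 pp2:1 pp3:1 pp4:1 pp5:1
Op 8: write(P0, v1, 140). refcount(pp1)=3>1 -> COPY to pp6. 7 ppages; refcounts: pp0:2 pp1:2 pp2:1 pp3:1 pp4:1 pp5:1 pp6:1
Op 9: fork(P1) -> P3. 7 ppages; refcounts: pp0:2 pp1:3 pp2:1 pp3:2 pp4:2 pp5:1 pp6:1

yes yes yes yes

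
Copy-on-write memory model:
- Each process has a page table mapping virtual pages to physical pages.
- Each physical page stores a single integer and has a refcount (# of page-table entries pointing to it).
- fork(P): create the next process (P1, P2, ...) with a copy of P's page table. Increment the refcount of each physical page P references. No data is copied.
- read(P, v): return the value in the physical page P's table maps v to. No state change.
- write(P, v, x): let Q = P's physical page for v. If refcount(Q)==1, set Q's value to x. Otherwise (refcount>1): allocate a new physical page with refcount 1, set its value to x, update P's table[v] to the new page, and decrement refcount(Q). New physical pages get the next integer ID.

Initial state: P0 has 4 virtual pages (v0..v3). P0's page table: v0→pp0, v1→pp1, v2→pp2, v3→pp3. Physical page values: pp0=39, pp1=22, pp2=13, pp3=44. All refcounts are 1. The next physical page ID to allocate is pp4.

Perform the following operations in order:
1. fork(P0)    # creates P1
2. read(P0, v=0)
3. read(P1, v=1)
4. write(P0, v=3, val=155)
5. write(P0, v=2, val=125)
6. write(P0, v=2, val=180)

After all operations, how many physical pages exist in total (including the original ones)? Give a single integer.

Answer: 6

Derivation:
Op 1: fork(P0) -> P1. 4 ppages; refcounts: pp0:2 pp1:2 pp2:2 pp3:2
Op 2: read(P0, v0) -> 39. No state change.
Op 3: read(P1, v1) -> 22. No state change.
Op 4: write(P0, v3, 155). refcount(pp3)=2>1 -> COPY to pp4. 5 ppages; refcounts: pp0:2 pp1:2 pp2:2 pp3:1 pp4:1
Op 5: write(P0, v2, 125). refcount(pp2)=2>1 -> COPY to pp5. 6 ppages; refcounts: pp0:2 pp1:2 pp2:1 pp3:1 pp4:1 pp5:1
Op 6: write(P0, v2, 180). refcount(pp5)=1 -> write in place. 6 ppages; refcounts: pp0:2 pp1:2 pp2:1 pp3:1 pp4:1 pp5:1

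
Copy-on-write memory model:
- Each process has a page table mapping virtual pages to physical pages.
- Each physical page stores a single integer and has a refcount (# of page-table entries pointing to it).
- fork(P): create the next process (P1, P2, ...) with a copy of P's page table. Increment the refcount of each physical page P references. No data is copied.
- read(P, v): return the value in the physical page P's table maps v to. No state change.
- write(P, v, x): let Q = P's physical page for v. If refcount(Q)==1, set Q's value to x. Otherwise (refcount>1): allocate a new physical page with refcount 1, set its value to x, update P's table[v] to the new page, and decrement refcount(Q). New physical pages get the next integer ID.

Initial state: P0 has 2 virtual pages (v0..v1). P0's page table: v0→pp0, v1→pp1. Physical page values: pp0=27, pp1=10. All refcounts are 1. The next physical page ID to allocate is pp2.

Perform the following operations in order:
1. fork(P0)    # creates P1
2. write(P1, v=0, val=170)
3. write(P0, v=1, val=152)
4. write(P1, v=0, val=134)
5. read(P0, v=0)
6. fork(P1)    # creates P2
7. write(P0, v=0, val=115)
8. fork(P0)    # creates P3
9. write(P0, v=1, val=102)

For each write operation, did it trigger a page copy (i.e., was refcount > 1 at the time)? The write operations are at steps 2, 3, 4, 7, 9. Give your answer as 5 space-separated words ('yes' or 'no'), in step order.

Op 1: fork(P0) -> P1. 2 ppages; refcounts: pp0:2 pp1:2
Op 2: write(P1, v0, 170). refcount(pp0)=2>1 -> COPY to pp2. 3 ppages; refcounts: pp0:1 pp1:2 pp2:1
Op 3: write(P0, v1, 152). refcount(pp1)=2>1 -> COPY to pp3. 4 ppages; refcounts: pp0:1 pp1:1 pp2:1 pp3:1
Op 4: write(P1, v0, 134). refcount(pp2)=1 -> write in place. 4 ppages; refcounts: pp0:1 pp1:1 pp2:1 pp3:1
Op 5: read(P0, v0) -> 27. No state change.
Op 6: fork(P1) -> P2. 4 ppages; refcounts: pp0:1 pp1:2 pp2:2 pp3:1
Op 7: write(P0, v0, 115). refcount(pp0)=1 -> write in place. 4 ppages; refcounts: pp0:1 pp1:2 pp2:2 pp3:1
Op 8: fork(P0) -> P3. 4 ppages; refcounts: pp0:2 pp1:2 pp2:2 pp3:2
Op 9: write(P0, v1, 102). refcount(pp3)=2>1 -> COPY to pp4. 5 ppages; refcounts: pp0:2 pp1:2 pp2:2 pp3:1 pp4:1

yes yes no no yes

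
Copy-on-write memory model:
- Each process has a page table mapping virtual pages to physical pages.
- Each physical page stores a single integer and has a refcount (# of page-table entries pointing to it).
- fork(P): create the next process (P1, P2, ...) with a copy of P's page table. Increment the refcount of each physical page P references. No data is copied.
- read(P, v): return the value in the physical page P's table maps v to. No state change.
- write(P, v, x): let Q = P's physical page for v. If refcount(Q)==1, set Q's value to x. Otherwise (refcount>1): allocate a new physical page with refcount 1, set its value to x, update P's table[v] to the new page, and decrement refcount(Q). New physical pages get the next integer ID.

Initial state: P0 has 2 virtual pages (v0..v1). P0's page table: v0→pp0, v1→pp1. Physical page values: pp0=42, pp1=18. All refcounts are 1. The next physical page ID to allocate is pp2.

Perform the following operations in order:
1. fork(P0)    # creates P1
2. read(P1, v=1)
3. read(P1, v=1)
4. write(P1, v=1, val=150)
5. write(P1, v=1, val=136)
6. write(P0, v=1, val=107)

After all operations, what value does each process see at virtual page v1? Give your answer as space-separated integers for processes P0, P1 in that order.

Op 1: fork(P0) -> P1. 2 ppages; refcounts: pp0:2 pp1:2
Op 2: read(P1, v1) -> 18. No state change.
Op 3: read(P1, v1) -> 18. No state change.
Op 4: write(P1, v1, 150). refcount(pp1)=2>1 -> COPY to pp2. 3 ppages; refcounts: pp0:2 pp1:1 pp2:1
Op 5: write(P1, v1, 136). refcount(pp2)=1 -> write in place. 3 ppages; refcounts: pp0:2 pp1:1 pp2:1
Op 6: write(P0, v1, 107). refcount(pp1)=1 -> write in place. 3 ppages; refcounts: pp0:2 pp1:1 pp2:1
P0: v1 -> pp1 = 107
P1: v1 -> pp2 = 136

Answer: 107 136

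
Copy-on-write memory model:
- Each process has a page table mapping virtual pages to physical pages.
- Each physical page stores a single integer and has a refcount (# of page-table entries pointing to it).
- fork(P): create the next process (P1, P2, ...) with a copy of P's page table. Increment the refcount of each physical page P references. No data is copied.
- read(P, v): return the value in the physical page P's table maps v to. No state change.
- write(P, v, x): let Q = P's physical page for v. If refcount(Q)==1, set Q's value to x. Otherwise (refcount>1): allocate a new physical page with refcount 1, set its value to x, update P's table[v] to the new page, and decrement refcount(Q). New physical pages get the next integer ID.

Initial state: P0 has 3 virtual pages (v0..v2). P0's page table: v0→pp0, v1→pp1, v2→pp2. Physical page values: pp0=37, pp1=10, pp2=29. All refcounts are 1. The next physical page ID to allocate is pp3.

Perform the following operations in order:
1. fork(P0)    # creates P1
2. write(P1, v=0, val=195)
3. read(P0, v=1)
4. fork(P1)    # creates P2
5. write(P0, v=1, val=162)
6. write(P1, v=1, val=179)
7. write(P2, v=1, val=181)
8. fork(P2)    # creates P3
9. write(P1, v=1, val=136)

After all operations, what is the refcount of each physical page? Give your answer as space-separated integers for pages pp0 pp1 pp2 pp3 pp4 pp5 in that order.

Answer: 1 2 4 3 1 1

Derivation:
Op 1: fork(P0) -> P1. 3 ppages; refcounts: pp0:2 pp1:2 pp2:2
Op 2: write(P1, v0, 195). refcount(pp0)=2>1 -> COPY to pp3. 4 ppages; refcounts: pp0:1 pp1:2 pp2:2 pp3:1
Op 3: read(P0, v1) -> 10. No state change.
Op 4: fork(P1) -> P2. 4 ppages; refcounts: pp0:1 pp1:3 pp2:3 pp3:2
Op 5: write(P0, v1, 162). refcount(pp1)=3>1 -> COPY to pp4. 5 ppages; refcounts: pp0:1 pp1:2 pp2:3 pp3:2 pp4:1
Op 6: write(P1, v1, 179). refcount(pp1)=2>1 -> COPY to pp5. 6 ppages; refcounts: pp0:1 pp1:1 pp2:3 pp3:2 pp4:1 pp5:1
Op 7: write(P2, v1, 181). refcount(pp1)=1 -> write in place. 6 ppages; refcounts: pp0:1 pp1:1 pp2:3 pp3:2 pp4:1 pp5:1
Op 8: fork(P2) -> P3. 6 ppages; refcounts: pp0:1 pp1:2 pp2:4 pp3:3 pp4:1 pp5:1
Op 9: write(P1, v1, 136). refcount(pp5)=1 -> write in place. 6 ppages; refcounts: pp0:1 pp1:2 pp2:4 pp3:3 pp4:1 pp5:1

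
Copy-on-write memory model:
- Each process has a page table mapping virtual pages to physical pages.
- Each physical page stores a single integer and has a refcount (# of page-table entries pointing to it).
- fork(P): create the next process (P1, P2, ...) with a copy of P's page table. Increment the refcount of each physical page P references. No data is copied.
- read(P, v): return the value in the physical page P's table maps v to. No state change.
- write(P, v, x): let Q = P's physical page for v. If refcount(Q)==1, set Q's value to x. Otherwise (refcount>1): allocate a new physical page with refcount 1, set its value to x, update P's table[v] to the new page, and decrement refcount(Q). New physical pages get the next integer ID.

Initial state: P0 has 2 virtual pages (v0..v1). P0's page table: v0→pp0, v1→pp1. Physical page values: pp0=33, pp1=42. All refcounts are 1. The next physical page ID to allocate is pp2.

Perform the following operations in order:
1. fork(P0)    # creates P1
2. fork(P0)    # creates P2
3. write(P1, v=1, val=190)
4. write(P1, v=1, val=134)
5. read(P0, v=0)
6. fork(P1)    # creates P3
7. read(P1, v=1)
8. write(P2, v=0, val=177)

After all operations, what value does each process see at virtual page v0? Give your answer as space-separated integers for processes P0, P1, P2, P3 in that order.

Op 1: fork(P0) -> P1. 2 ppages; refcounts: pp0:2 pp1:2
Op 2: fork(P0) -> P2. 2 ppages; refcounts: pp0:3 pp1:3
Op 3: write(P1, v1, 190). refcount(pp1)=3>1 -> COPY to pp2. 3 ppages; refcounts: pp0:3 pp1:2 pp2:1
Op 4: write(P1, v1, 134). refcount(pp2)=1 -> write in place. 3 ppages; refcounts: pp0:3 pp1:2 pp2:1
Op 5: read(P0, v0) -> 33. No state change.
Op 6: fork(P1) -> P3. 3 ppages; refcounts: pp0:4 pp1:2 pp2:2
Op 7: read(P1, v1) -> 134. No state change.
Op 8: write(P2, v0, 177). refcount(pp0)=4>1 -> COPY to pp3. 4 ppages; refcounts: pp0:3 pp1:2 pp2:2 pp3:1
P0: v0 -> pp0 = 33
P1: v0 -> pp0 = 33
P2: v0 -> pp3 = 177
P3: v0 -> pp0 = 33

Answer: 33 33 177 33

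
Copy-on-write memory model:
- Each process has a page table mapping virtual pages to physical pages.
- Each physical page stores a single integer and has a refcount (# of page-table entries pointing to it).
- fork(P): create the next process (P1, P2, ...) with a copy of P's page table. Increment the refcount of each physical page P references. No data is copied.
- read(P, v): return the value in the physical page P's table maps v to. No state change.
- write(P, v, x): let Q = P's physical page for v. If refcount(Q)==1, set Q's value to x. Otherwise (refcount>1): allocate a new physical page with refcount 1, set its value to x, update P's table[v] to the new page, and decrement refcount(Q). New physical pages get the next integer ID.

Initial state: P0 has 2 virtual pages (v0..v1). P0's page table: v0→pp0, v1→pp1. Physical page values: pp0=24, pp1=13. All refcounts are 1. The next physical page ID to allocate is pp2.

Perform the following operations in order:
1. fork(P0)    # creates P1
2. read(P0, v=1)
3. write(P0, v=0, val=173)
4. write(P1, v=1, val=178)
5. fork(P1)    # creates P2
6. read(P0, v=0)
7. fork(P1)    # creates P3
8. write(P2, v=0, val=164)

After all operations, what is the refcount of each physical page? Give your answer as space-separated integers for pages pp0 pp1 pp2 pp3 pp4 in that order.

Answer: 2 1 1 3 1

Derivation:
Op 1: fork(P0) -> P1. 2 ppages; refcounts: pp0:2 pp1:2
Op 2: read(P0, v1) -> 13. No state change.
Op 3: write(P0, v0, 173). refcount(pp0)=2>1 -> COPY to pp2. 3 ppages; refcounts: pp0:1 pp1:2 pp2:1
Op 4: write(P1, v1, 178). refcount(pp1)=2>1 -> COPY to pp3. 4 ppages; refcounts: pp0:1 pp1:1 pp2:1 pp3:1
Op 5: fork(P1) -> P2. 4 ppages; refcounts: pp0:2 pp1:1 pp2:1 pp3:2
Op 6: read(P0, v0) -> 173. No state change.
Op 7: fork(P1) -> P3. 4 ppages; refcounts: pp0:3 pp1:1 pp2:1 pp3:3
Op 8: write(P2, v0, 164). refcount(pp0)=3>1 -> COPY to pp4. 5 ppages; refcounts: pp0:2 pp1:1 pp2:1 pp3:3 pp4:1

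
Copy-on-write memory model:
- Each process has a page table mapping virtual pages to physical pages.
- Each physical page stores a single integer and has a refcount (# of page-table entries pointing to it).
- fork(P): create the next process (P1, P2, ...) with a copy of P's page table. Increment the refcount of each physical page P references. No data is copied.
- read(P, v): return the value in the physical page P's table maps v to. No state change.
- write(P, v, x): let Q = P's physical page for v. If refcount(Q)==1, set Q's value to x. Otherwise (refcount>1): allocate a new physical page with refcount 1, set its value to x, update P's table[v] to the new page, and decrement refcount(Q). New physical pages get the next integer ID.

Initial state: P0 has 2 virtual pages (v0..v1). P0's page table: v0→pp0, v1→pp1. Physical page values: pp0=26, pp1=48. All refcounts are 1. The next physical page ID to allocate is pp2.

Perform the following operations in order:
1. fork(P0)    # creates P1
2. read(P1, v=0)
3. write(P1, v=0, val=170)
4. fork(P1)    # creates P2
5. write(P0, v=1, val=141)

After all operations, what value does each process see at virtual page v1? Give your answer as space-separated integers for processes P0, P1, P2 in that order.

Op 1: fork(P0) -> P1. 2 ppages; refcounts: pp0:2 pp1:2
Op 2: read(P1, v0) -> 26. No state change.
Op 3: write(P1, v0, 170). refcount(pp0)=2>1 -> COPY to pp2. 3 ppages; refcounts: pp0:1 pp1:2 pp2:1
Op 4: fork(P1) -> P2. 3 ppages; refcounts: pp0:1 pp1:3 pp2:2
Op 5: write(P0, v1, 141). refcount(pp1)=3>1 -> COPY to pp3. 4 ppages; refcounts: pp0:1 pp1:2 pp2:2 pp3:1
P0: v1 -> pp3 = 141
P1: v1 -> pp1 = 48
P2: v1 -> pp1 = 48

Answer: 141 48 48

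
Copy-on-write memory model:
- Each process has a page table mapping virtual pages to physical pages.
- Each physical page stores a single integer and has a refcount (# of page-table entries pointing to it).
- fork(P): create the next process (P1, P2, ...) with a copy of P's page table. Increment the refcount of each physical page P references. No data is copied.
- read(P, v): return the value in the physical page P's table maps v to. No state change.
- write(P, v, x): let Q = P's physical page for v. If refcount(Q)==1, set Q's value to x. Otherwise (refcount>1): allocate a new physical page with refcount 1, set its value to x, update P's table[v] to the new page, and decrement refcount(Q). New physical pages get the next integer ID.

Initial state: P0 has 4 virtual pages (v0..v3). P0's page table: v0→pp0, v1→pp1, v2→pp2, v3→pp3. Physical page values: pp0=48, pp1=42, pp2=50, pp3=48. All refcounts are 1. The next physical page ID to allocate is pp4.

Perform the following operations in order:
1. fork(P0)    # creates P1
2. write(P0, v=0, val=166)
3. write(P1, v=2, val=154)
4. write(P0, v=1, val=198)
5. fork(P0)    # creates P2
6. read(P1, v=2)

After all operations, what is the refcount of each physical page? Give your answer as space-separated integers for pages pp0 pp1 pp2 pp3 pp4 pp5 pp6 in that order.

Answer: 1 1 2 3 2 1 2

Derivation:
Op 1: fork(P0) -> P1. 4 ppages; refcounts: pp0:2 pp1:2 pp2:2 pp3:2
Op 2: write(P0, v0, 166). refcount(pp0)=2>1 -> COPY to pp4. 5 ppages; refcounts: pp0:1 pp1:2 pp2:2 pp3:2 pp4:1
Op 3: write(P1, v2, 154). refcount(pp2)=2>1 -> COPY to pp5. 6 ppages; refcounts: pp0:1 pp1:2 pp2:1 pp3:2 pp4:1 pp5:1
Op 4: write(P0, v1, 198). refcount(pp1)=2>1 -> COPY to pp6. 7 ppages; refcounts: pp0:1 pp1:1 pp2:1 pp3:2 pp4:1 pp5:1 pp6:1
Op 5: fork(P0) -> P2. 7 ppages; refcounts: pp0:1 pp1:1 pp2:2 pp3:3 pp4:2 pp5:1 pp6:2
Op 6: read(P1, v2) -> 154. No state change.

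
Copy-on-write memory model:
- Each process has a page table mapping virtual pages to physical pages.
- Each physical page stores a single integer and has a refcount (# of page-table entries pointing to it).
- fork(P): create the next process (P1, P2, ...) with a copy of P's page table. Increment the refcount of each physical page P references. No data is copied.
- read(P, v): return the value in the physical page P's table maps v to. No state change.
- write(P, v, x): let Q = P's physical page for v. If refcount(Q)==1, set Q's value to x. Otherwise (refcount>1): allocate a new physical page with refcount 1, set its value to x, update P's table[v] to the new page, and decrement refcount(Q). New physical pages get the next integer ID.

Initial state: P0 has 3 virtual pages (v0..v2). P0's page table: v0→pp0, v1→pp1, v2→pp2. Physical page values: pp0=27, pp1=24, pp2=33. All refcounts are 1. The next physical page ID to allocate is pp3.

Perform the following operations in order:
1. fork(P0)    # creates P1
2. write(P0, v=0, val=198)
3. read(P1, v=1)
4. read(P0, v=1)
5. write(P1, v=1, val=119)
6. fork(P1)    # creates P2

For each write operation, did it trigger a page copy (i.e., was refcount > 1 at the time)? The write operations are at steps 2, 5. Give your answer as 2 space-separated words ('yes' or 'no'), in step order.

Op 1: fork(P0) -> P1. 3 ppages; refcounts: pp0:2 pp1:2 pp2:2
Op 2: write(P0, v0, 198). refcount(pp0)=2>1 -> COPY to pp3. 4 ppages; refcounts: pp0:1 pp1:2 pp2:2 pp3:1
Op 3: read(P1, v1) -> 24. No state change.
Op 4: read(P0, v1) -> 24. No state change.
Op 5: write(P1, v1, 119). refcount(pp1)=2>1 -> COPY to pp4. 5 ppages; refcounts: pp0:1 pp1:1 pp2:2 pp3:1 pp4:1
Op 6: fork(P1) -> P2. 5 ppages; refcounts: pp0:2 pp1:1 pp2:3 pp3:1 pp4:2

yes yes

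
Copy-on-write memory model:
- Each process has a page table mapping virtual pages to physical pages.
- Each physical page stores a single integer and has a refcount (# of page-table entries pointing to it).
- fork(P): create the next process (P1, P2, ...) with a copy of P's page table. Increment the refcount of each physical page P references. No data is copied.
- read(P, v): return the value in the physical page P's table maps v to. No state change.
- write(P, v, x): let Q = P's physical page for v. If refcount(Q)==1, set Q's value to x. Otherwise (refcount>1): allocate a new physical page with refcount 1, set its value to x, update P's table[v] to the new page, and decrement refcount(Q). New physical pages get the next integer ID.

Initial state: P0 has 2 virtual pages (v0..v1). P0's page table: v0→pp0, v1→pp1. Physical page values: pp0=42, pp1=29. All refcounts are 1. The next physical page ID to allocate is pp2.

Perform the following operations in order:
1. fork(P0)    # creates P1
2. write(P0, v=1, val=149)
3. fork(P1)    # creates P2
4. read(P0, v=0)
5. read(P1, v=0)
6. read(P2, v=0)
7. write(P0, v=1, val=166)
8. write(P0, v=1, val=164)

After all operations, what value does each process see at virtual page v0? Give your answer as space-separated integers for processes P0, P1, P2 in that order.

Op 1: fork(P0) -> P1. 2 ppages; refcounts: pp0:2 pp1:2
Op 2: write(P0, v1, 149). refcount(pp1)=2>1 -> COPY to pp2. 3 ppages; refcounts: pp0:2 pp1:1 pp2:1
Op 3: fork(P1) -> P2. 3 ppages; refcounts: pp0:3 pp1:2 pp2:1
Op 4: read(P0, v0) -> 42. No state change.
Op 5: read(P1, v0) -> 42. No state change.
Op 6: read(P2, v0) -> 42. No state change.
Op 7: write(P0, v1, 166). refcount(pp2)=1 -> write in place. 3 ppages; refcounts: pp0:3 pp1:2 pp2:1
Op 8: write(P0, v1, 164). refcount(pp2)=1 -> write in place. 3 ppages; refcounts: pp0:3 pp1:2 pp2:1
P0: v0 -> pp0 = 42
P1: v0 -> pp0 = 42
P2: v0 -> pp0 = 42

Answer: 42 42 42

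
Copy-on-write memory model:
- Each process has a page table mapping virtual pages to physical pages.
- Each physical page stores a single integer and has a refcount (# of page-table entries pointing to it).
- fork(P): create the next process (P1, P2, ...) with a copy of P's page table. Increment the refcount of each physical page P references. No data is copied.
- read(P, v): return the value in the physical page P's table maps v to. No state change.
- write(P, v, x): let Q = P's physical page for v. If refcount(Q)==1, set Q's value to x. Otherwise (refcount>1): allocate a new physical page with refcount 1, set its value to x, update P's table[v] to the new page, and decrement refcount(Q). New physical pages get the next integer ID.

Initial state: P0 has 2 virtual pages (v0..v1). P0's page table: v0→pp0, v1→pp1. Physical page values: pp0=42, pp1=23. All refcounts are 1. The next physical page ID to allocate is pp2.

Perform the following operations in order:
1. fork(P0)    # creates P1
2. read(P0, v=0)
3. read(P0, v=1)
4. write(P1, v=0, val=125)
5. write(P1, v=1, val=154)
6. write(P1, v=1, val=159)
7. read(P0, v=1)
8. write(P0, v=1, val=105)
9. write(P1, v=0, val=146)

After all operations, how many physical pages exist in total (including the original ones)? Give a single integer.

Answer: 4

Derivation:
Op 1: fork(P0) -> P1. 2 ppages; refcounts: pp0:2 pp1:2
Op 2: read(P0, v0) -> 42. No state change.
Op 3: read(P0, v1) -> 23. No state change.
Op 4: write(P1, v0, 125). refcount(pp0)=2>1 -> COPY to pp2. 3 ppages; refcounts: pp0:1 pp1:2 pp2:1
Op 5: write(P1, v1, 154). refcount(pp1)=2>1 -> COPY to pp3. 4 ppages; refcounts: pp0:1 pp1:1 pp2:1 pp3:1
Op 6: write(P1, v1, 159). refcount(pp3)=1 -> write in place. 4 ppages; refcounts: pp0:1 pp1:1 pp2:1 pp3:1
Op 7: read(P0, v1) -> 23. No state change.
Op 8: write(P0, v1, 105). refcount(pp1)=1 -> write in place. 4 ppages; refcounts: pp0:1 pp1:1 pp2:1 pp3:1
Op 9: write(P1, v0, 146). refcount(pp2)=1 -> write in place. 4 ppages; refcounts: pp0:1 pp1:1 pp2:1 pp3:1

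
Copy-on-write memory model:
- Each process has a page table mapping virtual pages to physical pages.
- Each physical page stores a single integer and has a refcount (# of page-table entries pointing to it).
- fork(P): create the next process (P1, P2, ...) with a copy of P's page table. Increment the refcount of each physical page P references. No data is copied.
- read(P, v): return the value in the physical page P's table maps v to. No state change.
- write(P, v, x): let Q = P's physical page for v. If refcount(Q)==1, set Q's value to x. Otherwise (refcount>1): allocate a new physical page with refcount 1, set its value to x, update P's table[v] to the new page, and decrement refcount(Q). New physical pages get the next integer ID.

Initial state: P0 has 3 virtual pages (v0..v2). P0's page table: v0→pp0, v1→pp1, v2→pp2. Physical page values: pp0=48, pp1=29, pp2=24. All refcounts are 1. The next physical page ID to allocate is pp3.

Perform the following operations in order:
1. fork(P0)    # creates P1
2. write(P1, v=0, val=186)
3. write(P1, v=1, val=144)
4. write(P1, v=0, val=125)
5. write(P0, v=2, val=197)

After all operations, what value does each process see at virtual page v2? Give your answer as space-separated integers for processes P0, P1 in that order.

Op 1: fork(P0) -> P1. 3 ppages; refcounts: pp0:2 pp1:2 pp2:2
Op 2: write(P1, v0, 186). refcount(pp0)=2>1 -> COPY to pp3. 4 ppages; refcounts: pp0:1 pp1:2 pp2:2 pp3:1
Op 3: write(P1, v1, 144). refcount(pp1)=2>1 -> COPY to pp4. 5 ppages; refcounts: pp0:1 pp1:1 pp2:2 pp3:1 pp4:1
Op 4: write(P1, v0, 125). refcount(pp3)=1 -> write in place. 5 ppages; refcounts: pp0:1 pp1:1 pp2:2 pp3:1 pp4:1
Op 5: write(P0, v2, 197). refcount(pp2)=2>1 -> COPY to pp5. 6 ppages; refcounts: pp0:1 pp1:1 pp2:1 pp3:1 pp4:1 pp5:1
P0: v2 -> pp5 = 197
P1: v2 -> pp2 = 24

Answer: 197 24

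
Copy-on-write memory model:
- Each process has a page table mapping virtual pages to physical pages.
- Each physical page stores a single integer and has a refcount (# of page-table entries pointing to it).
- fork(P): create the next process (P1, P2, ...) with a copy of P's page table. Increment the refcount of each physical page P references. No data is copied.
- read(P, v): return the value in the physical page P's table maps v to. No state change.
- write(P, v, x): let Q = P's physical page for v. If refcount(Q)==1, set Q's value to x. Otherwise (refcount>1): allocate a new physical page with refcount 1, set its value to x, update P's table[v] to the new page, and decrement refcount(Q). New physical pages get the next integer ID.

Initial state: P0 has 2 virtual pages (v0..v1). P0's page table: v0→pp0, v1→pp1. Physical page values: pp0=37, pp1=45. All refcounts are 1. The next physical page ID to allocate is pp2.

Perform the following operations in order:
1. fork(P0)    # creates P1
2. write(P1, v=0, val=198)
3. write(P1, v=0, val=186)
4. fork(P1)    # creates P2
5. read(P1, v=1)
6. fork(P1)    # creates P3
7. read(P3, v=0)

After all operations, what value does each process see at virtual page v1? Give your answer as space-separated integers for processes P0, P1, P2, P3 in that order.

Answer: 45 45 45 45

Derivation:
Op 1: fork(P0) -> P1. 2 ppages; refcounts: pp0:2 pp1:2
Op 2: write(P1, v0, 198). refcount(pp0)=2>1 -> COPY to pp2. 3 ppages; refcounts: pp0:1 pp1:2 pp2:1
Op 3: write(P1, v0, 186). refcount(pp2)=1 -> write in place. 3 ppages; refcounts: pp0:1 pp1:2 pp2:1
Op 4: fork(P1) -> P2. 3 ppages; refcounts: pp0:1 pp1:3 pp2:2
Op 5: read(P1, v1) -> 45. No state change.
Op 6: fork(P1) -> P3. 3 ppages; refcounts: pp0:1 pp1:4 pp2:3
Op 7: read(P3, v0) -> 186. No state change.
P0: v1 -> pp1 = 45
P1: v1 -> pp1 = 45
P2: v1 -> pp1 = 45
P3: v1 -> pp1 = 45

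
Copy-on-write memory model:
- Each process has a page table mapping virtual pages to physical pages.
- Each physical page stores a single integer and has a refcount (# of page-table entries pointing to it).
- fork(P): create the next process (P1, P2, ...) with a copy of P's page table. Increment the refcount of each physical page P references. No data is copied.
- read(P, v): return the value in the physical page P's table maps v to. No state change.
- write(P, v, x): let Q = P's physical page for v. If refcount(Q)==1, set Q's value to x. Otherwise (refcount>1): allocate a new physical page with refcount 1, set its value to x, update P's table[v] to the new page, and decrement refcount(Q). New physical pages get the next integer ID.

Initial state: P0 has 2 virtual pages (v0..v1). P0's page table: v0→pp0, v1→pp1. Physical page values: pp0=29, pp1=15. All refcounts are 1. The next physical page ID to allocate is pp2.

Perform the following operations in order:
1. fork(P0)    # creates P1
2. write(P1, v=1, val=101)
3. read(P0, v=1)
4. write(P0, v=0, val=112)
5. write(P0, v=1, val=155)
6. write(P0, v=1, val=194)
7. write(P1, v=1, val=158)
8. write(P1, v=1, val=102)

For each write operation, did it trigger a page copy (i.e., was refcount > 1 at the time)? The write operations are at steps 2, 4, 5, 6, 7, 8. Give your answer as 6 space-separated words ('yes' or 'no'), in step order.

Op 1: fork(P0) -> P1. 2 ppages; refcounts: pp0:2 pp1:2
Op 2: write(P1, v1, 101). refcount(pp1)=2>1 -> COPY to pp2. 3 ppages; refcounts: pp0:2 pp1:1 pp2:1
Op 3: read(P0, v1) -> 15. No state change.
Op 4: write(P0, v0, 112). refcount(pp0)=2>1 -> COPY to pp3. 4 ppages; refcounts: pp0:1 pp1:1 pp2:1 pp3:1
Op 5: write(P0, v1, 155). refcount(pp1)=1 -> write in place. 4 ppages; refcounts: pp0:1 pp1:1 pp2:1 pp3:1
Op 6: write(P0, v1, 194). refcount(pp1)=1 -> write in place. 4 ppages; refcounts: pp0:1 pp1:1 pp2:1 pp3:1
Op 7: write(P1, v1, 158). refcount(pp2)=1 -> write in place. 4 ppages; refcounts: pp0:1 pp1:1 pp2:1 pp3:1
Op 8: write(P1, v1, 102). refcount(pp2)=1 -> write in place. 4 ppages; refcounts: pp0:1 pp1:1 pp2:1 pp3:1

yes yes no no no no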